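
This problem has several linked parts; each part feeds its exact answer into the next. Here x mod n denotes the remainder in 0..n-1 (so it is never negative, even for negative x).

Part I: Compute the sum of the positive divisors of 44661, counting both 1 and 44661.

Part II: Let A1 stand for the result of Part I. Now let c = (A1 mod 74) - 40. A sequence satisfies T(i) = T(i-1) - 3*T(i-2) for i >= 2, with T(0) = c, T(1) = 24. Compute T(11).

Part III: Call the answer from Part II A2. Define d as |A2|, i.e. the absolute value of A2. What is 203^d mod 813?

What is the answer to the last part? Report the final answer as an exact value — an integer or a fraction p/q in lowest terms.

31

Part I: 44661 = 3 * 14887; sigma = (1 + 3) * (1 + 14887) = 4 * 14888 = 59552; answer 59552
Part II: A1 = 59552; c = 16; T(2) = 1*(24) - 3*(16) = -24; iterating: T(2)=-24, T(3)=-96, T(4)=-24, T(5)=264, T(6)=336, T(7)=-456, T(8)=-1464, T(9)=-96, T(10)=4296, T(11)=4584; answer 4584
Part III: A2 = 4584; d = 4584; squarings mod 813: 203^1=203, 203^2=559, 203^4=289, 203^8=595, 203^16=370, 203^32=316, 203^64=670, 203^128=124, 203^256=742, 203^512=163, 203^1024=553, 203^2048=121, 203^4096=7; 203^4584 = 203^8 * 203^32 * 203^64 * 203^128 * 203^256 * 203^4096 = 31 (mod 813); answer 31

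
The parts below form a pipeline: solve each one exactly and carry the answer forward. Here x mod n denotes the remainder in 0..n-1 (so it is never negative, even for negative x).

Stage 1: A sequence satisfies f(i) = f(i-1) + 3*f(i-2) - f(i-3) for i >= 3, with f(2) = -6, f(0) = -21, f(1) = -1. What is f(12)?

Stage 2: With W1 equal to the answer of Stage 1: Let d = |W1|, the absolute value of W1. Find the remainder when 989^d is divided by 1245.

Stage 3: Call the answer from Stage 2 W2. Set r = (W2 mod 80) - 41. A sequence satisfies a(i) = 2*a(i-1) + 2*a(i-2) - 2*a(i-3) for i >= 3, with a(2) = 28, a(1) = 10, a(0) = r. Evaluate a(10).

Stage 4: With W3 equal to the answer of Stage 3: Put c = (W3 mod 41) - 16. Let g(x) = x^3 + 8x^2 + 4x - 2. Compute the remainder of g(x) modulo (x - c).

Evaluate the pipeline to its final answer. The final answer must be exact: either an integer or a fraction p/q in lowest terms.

Stage 1: f(3) = 1*(-6) + 3*(-1) - 1*(-21) = 12; iterating: f(3)=12, f(4)=-5, f(5)=37, f(6)=10, f(7)=126, f(8)=119, f(9)=487, f(10)=718, f(11)=2060, f(12)=3727; answer 3727
Stage 2: W1 = 3727; d = 3727; squarings mod 1245: 989^1=989, 989^2=796, 989^4=1156, 989^8=451, 989^16=466, 989^32=526, 989^64=286, 989^128=871, 989^256=436, 989^512=856, 989^1024=676, 989^2048=61; 989^3727 = 989^1 * 989^2 * 989^4 * 989^8 * 989^128 * 989^512 * 989^1024 * 989^2048 = 14 (mod 1245); answer 14
Stage 3: W2 = 14; r = -27; a(3) = 2*(28) + 2*(10) - 2*(-27) = 130; iterating: a(3)=130, a(4)=296, a(5)=796, a(6)=1924, a(7)=4848, a(8)=11952, a(9)=29752, a(10)=73712; answer 73712
Stage 4: W3 = 73712; c = 19; remainder = value at the root: 1*(19)^3 + 8*(19)^2 + 4*(19)^1 - 2 = (6859) + (2888) + (76) + (-2) = 9821; answer 9821

9821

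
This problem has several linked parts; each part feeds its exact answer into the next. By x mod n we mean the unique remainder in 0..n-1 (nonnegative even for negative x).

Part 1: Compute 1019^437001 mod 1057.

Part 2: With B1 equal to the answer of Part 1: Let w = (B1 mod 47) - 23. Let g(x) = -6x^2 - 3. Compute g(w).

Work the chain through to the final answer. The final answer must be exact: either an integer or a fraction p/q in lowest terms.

-489

Part 1: squarings mod 1057: 1019^1=1019, 1019^2=387, 1019^4=732, 1019^8=982, 1019^16=340, 1019^32=387, 1019^64=732, 1019^128=982, 1019^256=340, 1019^512=387, 1019^1024=732, 1019^2048=982, 1019^4096=340, 1019^8192=387, 1019^16384=732, 1019^32768=982, 1019^65536=340, 1019^131072=387, 1019^262144=732; 1019^437001 = 1019^1 * 1019^8 * 1019^256 * 1019^512 * 1019^2048 * 1019^8192 * 1019^32768 * 1019^131072 * 1019^262144 = 596 (mod 1057); answer 596
Part 2: B1 = 596; w = 9; -6*(9)^2 - 3 = (-486) + (-3) = -489; answer -489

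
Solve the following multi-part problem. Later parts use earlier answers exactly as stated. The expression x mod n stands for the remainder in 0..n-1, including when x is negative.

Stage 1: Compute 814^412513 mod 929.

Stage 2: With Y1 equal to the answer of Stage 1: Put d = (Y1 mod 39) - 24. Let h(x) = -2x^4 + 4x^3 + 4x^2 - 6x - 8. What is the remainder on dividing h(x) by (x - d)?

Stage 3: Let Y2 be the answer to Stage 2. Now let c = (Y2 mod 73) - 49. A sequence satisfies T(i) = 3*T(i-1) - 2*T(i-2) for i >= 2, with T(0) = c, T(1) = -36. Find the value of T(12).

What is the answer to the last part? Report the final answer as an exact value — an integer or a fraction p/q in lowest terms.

49092

Stage 1: squarings mod 929: 814^1=814, 814^2=219, 814^4=582, 814^8=568, 814^16=261, 814^32=304, 814^64=445, 814^128=148, 814^256=537, 814^512=379, 814^1024=575, 814^2048=830, 814^4096=511, 814^8192=72, 814^16384=539, 814^32768=673, 814^65536=506, 814^131072=561, 814^262144=719; 814^412513 = 814^1 * 814^32 * 814^64 * 814^256 * 814^512 * 814^2048 * 814^16384 * 814^131072 * 814^262144 = 642 (mod 929); answer 642
Stage 2: Y1 = 642; d = -6; remainder = value at the root: -2*(-6)^4 + 4*(-6)^3 + 4*(-6)^2 - 6*(-6)^1 - 8 = (-2592) + (-864) + (144) + (36) + (-8) = -3284; answer -3284
Stage 3: Y2 = -3284; c = -48; T(2) = 3*(-36) - 2*(-48) = -12; iterating: T(2)=-12, T(3)=36, T(4)=132, T(5)=324, T(6)=708, T(7)=1476, T(8)=3012, T(9)=6084, T(10)=12228, T(11)=24516, T(12)=49092; answer 49092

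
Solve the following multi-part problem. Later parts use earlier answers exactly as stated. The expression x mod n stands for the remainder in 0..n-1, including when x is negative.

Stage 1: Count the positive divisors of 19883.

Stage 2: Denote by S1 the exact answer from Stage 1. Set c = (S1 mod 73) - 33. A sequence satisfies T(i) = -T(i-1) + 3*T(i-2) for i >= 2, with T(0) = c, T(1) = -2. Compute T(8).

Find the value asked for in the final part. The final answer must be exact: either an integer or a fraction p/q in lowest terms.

Stage 1: 19883 = 59 * 337; number of divisors = (1+1) * (1+1) = 4; answer 4
Stage 2: S1 = 4; c = -29; T(2) = -1*(-2) + 3*(-29) = -85; iterating: T(2)=-85, T(3)=79, T(4)=-334, T(5)=571, T(6)=-1573, T(7)=3286, T(8)=-8005; answer -8005

-8005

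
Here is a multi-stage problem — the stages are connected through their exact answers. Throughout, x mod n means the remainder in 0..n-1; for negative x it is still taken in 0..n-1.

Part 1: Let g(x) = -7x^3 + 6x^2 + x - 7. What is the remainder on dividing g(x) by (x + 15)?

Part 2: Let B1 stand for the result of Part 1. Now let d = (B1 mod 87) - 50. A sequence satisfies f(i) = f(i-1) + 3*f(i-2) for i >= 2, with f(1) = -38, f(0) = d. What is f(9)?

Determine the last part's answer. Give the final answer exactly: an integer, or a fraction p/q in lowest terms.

-5633

Part 1: remainder = value at the root: -7*(-15)^3 + 6*(-15)^2 + 1*(-15)^1 - 7 = (23625) + (1350) + (-15) + (-7) = 24953; answer 24953
Part 2: B1 = 24953; d = 21; f(2) = 1*(-38) + 3*(21) = 25; iterating: f(2)=25, f(3)=-89, f(4)=-14, f(5)=-281, f(6)=-323, f(7)=-1166, f(8)=-2135, f(9)=-5633; answer -5633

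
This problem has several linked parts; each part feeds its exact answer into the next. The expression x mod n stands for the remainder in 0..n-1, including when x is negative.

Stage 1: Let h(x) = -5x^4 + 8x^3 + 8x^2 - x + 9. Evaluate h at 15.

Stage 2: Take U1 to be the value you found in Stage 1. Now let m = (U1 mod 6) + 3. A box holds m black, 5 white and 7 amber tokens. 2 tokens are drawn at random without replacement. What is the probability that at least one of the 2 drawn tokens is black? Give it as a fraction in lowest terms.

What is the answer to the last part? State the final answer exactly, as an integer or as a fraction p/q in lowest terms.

Stage 1: -5*(15)^4 + 8*(15)^3 + 8*(15)^2 - 1*(15)^1 + 9 = (-253125) + (27000) + (1800) + (-15) + (9) = -224331; answer -224331
Stage 2: U1 = -224331; m = 6; total draws C(18,2) = 153; complement C(12,2) = 66; favorable 153 - 66 = 87; P = 29/51; answer 29/51

29/51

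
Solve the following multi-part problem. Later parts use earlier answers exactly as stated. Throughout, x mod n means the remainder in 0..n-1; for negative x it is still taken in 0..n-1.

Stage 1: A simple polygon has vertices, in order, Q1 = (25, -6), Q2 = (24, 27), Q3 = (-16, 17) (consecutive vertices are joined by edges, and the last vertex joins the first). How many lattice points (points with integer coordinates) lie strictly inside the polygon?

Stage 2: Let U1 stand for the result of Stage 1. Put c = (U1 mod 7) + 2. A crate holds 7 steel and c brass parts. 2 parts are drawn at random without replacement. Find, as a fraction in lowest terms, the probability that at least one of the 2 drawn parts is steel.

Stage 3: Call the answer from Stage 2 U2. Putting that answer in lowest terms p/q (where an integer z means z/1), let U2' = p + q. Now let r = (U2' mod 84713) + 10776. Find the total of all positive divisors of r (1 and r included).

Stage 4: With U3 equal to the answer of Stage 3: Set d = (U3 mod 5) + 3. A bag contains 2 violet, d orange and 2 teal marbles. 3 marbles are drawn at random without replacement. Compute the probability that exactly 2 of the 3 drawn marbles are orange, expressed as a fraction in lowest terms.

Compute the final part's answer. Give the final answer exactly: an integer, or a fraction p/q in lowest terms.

Stage 1: cross terms: (25*27 - 24*-6)=819, (24*17 - -16*27)=840, (-16*-6 - 25*17)=-329; twice the area = |1330| = 1330; area = 665; boundary points = 1 + 10 + 1 = 12; strictly interior points = area - boundary/2 + 1 = 660; answer 660
Stage 2: U1 = 660; c = 4; total draws C(11,2) = 55; complement C(4,2) = 6; favorable 55 - 6 = 49; P = 49/55; answer 49/55
Stage 3: U2 = 49/55; threaded value p + q = 104; r = 10880; 10880 = 2^7 * 5 * 17; sigma = (1 + 2 + 4 + 8 + 16 + 32 + 64 + 128) * (1 + 5) * (1 + 17) = 255 * 6 * 18 = 27540; answer 27540
Stage 4: U3 = 27540; d = 3; total draws C(7,3) = 35; favorable C(3,2)*C(4,1) = 12; P = 12/35; answer 12/35

12/35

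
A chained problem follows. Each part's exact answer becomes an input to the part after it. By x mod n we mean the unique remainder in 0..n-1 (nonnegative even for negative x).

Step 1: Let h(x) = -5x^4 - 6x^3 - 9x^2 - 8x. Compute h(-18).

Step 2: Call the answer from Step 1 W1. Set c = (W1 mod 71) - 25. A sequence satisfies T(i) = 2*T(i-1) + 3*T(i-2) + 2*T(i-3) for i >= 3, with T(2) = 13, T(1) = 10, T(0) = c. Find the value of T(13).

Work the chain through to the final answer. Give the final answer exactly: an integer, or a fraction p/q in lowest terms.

3076920

Step 1: -5*(-18)^4 - 6*(-18)^3 - 9*(-18)^2 - 8*(-18)^1 = (-524880) + (34992) + (-2916) + (144) = -492660; answer -492660
Step 2: W1 = -492660; c = -16; T(3) = 2*(13) + 3*(10) + 2*(-16) = 24; iterating: T(3)=24, T(4)=107, T(5)=312, T(6)=993, T(7)=3136, T(8)=9875, T(9)=31144, T(10)=98185, T(11)=309552, T(12)=975947, T(13)=3076920; answer 3076920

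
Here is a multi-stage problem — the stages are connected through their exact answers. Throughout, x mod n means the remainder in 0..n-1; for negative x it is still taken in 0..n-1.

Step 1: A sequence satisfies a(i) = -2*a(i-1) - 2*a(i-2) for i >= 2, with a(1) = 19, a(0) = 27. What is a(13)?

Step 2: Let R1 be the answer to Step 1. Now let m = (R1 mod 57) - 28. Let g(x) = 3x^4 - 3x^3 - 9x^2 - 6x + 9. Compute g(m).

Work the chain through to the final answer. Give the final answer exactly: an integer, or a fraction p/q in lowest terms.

Step 1: a(2) = -2*(19) - 2*(27) = -92; iterating: a(2)=-92, a(3)=146, a(4)=-108, a(5)=-76, a(6)=368, a(7)=-584, a(8)=432, a(9)=304, a(10)=-1472, a(11)=2336, a(12)=-1728, a(13)=-1216; answer -1216
Step 2: R1 = -1216; m = 10; 3*(10)^4 - 3*(10)^3 - 9*(10)^2 - 6*(10)^1 + 9 = (30000) + (-3000) + (-900) + (-60) + (9) = 26049; answer 26049

26049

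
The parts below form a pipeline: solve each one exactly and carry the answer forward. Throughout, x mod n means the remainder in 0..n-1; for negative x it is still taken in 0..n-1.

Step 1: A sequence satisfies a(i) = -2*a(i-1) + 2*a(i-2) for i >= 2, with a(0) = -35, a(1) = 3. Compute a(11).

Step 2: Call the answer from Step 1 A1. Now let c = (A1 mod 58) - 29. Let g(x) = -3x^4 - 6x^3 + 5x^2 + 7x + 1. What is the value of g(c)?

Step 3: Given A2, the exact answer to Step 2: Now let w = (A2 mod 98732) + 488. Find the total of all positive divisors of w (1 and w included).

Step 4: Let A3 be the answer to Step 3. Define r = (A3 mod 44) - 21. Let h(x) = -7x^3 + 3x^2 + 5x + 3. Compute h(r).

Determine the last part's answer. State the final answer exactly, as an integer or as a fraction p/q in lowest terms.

928

Step 1: a(2) = -2*(3) + 2*(-35) = -76; iterating: a(2)=-76, a(3)=158, a(4)=-468, a(5)=1252, a(6)=-3440, a(7)=9384, a(8)=-25648, a(9)=70064, a(10)=-191424, a(11)=522976; answer 522976
Step 2: A1 = 522976; c = 19; -3*(19)^4 - 6*(19)^3 + 5*(19)^2 + 7*(19)^1 + 1 = (-390963) + (-41154) + (1805) + (133) + (1) = -430178; answer -430178
Step 3: A2 = -430178; w = 63970; 63970 = 2 * 5 * 6397; sigma = (1 + 2) * (1 + 5) * (1 + 6397) = 3 * 6 * 6398 = 115164; answer 115164
Step 4: A3 = 115164; r = -5; -7*(-5)^3 + 3*(-5)^2 + 5*(-5)^1 + 3 = (875) + (75) + (-25) + (3) = 928; answer 928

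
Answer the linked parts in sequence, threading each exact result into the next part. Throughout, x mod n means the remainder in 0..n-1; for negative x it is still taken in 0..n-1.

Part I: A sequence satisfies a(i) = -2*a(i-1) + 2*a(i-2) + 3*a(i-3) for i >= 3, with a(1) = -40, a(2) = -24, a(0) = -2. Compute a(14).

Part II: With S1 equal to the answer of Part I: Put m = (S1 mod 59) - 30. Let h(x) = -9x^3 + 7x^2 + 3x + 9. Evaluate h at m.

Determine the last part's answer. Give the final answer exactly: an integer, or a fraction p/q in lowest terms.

-162

Part I: a(3) = -2*(-24) + 2*(-40) + 3*(-2) = -38; iterating: a(3)=-38, a(4)=-92, a(5)=36, a(6)=-370, a(7)=536, a(8)=-1704, a(9)=3370, a(10)=-8540, a(11)=18708, a(12)=-44386, a(13)=100568, a(14)=-233784; answer -233784
Part II: S1 = -233784; m = 3; -9*(3)^3 + 7*(3)^2 + 3*(3)^1 + 9 = (-243) + (63) + (9) + (9) = -162; answer -162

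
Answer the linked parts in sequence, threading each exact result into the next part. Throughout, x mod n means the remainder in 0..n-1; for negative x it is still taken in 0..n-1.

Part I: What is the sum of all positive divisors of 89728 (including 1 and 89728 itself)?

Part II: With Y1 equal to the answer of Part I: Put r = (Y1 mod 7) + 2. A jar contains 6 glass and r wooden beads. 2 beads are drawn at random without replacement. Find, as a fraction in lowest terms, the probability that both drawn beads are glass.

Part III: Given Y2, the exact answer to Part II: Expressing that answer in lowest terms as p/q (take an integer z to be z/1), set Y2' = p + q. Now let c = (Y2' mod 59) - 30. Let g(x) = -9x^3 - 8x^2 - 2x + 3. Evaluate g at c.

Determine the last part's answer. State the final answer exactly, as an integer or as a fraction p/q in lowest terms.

Part I: 89728 = 2^7 * 701; sigma = (1 + 2 + 4 + 8 + 16 + 32 + 64 + 128) * (1 + 701) = 255 * 702 = 179010; answer 179010
Part II: Y1 = 179010; r = 8; total draws C(14,2) = 91; favorable C(6,2) = 15; P = 15/91; answer 15/91
Part III: Y2 = 15/91; threaded value p + q = 106; c = 17; -9*(17)^3 - 8*(17)^2 - 2*(17)^1 + 3 = (-44217) + (-2312) + (-34) + (3) = -46560; answer -46560

-46560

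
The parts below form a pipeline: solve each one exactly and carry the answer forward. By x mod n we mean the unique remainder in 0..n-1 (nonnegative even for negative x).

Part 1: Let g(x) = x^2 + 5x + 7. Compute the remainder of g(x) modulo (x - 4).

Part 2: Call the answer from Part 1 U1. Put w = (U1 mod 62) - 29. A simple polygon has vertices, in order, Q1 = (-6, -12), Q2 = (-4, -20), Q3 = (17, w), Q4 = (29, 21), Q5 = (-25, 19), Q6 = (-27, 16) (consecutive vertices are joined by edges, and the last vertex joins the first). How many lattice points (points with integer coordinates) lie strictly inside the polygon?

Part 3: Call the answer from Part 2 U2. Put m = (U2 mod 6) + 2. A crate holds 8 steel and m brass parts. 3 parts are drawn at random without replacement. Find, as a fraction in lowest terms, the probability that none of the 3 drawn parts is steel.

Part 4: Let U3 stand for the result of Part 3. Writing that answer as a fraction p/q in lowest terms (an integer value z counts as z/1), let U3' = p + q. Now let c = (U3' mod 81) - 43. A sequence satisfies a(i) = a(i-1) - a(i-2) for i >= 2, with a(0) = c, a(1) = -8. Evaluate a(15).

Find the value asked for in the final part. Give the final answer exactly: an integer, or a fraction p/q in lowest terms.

Part 1: remainder = value at the root: 1*(4)^2 + 5*(4)^1 + 7 = (16) + (20) + (7) = 43; answer 43
Part 2: U1 = 43; w = 14; cross terms: (-6*-20 - -4*-12)=72, (-4*14 - 17*-20)=284, (17*21 - 29*14)=-49, (29*19 - -25*21)=1076, (-25*16 - -27*19)=113, (-27*-12 - -6*16)=420; twice the area = |1916| = 1916; area = 958; boundary points = 2 + 1 + 1 + 2 + 1 + 7 = 14; strictly interior points = area - boundary/2 + 1 = 952; answer 952
Part 3: U2 = 952; m = 6; total draws C(14,3) = 364; favorable C(6,3) = 20; P = 5/91; answer 5/91
Part 4: U3 = 5/91; threaded value p + q = 96; c = -28; a(2) = 1*(-8) - 1*(-28) = 20; iterating: a(2)=20, a(3)=28, a(4)=8, a(5)=-20, a(6)=-28, a(7)=-8, a(8)=20, a(9)=28, a(10)=8, a(11)=-20, a(12)=-28, a(13)=-8, a(14)=20, a(15)=28; answer 28

28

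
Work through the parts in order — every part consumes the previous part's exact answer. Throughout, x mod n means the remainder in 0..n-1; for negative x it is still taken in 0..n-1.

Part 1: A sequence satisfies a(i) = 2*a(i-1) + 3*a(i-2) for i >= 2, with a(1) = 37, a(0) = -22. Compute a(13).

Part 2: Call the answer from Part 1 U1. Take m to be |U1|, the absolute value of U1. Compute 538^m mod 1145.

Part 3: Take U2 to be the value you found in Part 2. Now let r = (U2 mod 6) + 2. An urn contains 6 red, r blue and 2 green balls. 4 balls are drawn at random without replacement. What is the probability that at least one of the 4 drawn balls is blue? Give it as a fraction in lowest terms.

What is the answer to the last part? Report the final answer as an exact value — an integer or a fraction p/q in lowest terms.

Part 1: a(2) = 2*(37) + 3*(-22) = 8; iterating: a(2)=8, a(3)=127, a(4)=278, a(5)=937, a(6)=2708, a(7)=8227, a(8)=24578, a(9)=73837, a(10)=221408, a(11)=664327, a(12)=1992878, a(13)=5978737; answer 5978737
Part 2: U1 = 5978737; m = 5978737; squarings mod 1145: 538^1=538, 538^2=904, 538^4=831, 538^8=126, 538^16=991, 538^32=816, 538^64=611, 538^128=51, 538^256=311, 538^512=541, 538^1024=706, 538^2048=361, 538^4096=936, 538^8192=171, 538^16384=616, 538^32768=461, 538^65536=696, 538^131072=81, 538^262144=836, 538^524288=446, 538^1048576=831, 538^2097152=126, 538^4194304=991; 538^5978737 = 538^1 * 538^16 * 538^32 * 538^64 * 538^512 * 538^2048 * 538^4096 * 538^8192 * 538^65536 * 538^131072 * 538^524288 * 538^1048576 * 538^4194304 = 763 (mod 1145); answer 763
Part 3: U2 = 763; r = 3; total draws C(11,4) = 330; complement C(8,4) = 70; favorable 330 - 70 = 260; P = 26/33; answer 26/33

26/33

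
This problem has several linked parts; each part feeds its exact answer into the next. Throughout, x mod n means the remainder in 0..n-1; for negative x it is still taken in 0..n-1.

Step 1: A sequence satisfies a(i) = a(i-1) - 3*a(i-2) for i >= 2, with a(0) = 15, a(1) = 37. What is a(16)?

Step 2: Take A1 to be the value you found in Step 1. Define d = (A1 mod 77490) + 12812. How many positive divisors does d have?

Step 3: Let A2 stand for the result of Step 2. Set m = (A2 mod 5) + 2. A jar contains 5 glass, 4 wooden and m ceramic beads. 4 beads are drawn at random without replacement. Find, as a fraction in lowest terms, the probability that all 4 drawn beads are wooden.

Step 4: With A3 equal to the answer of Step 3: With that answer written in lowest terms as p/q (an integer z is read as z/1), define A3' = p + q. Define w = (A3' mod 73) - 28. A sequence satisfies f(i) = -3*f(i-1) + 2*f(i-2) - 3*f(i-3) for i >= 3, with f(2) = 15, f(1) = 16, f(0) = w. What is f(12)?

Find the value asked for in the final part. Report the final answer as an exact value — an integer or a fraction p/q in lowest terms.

11760204

Step 1: a(2) = 1*(37) - 3*(15) = -8; iterating: a(2)=-8, a(3)=-119, a(4)=-95, a(5)=262, a(6)=547, a(7)=-239, a(8)=-1880, a(9)=-1163, a(10)=4477, a(11)=7966, a(12)=-5465, a(13)=-29363, a(14)=-12968, a(15)=75121, a(16)=114025; answer 114025
Step 2: A1 = 114025; d = 49347; 49347 = 3^2 * 5483; number of divisors = (2+1) * (1+1) = 6; answer 6
Step 3: A2 = 6; m = 3; total draws C(12,4) = 495; favorable C(4,4) = 1; P = 1/495; answer 1/495
Step 4: A3 = 1/495; threaded value p + q = 496; w = 30; f(3) = -3*(15) + 2*(16) - 3*(30) = -103; iterating: f(3)=-103, f(4)=291, f(5)=-1124, f(6)=4263, f(7)=-15910, f(8)=59628, f(9)=-223493, f(10)=837465, f(11)=-3138265, f(12)=11760204; answer 11760204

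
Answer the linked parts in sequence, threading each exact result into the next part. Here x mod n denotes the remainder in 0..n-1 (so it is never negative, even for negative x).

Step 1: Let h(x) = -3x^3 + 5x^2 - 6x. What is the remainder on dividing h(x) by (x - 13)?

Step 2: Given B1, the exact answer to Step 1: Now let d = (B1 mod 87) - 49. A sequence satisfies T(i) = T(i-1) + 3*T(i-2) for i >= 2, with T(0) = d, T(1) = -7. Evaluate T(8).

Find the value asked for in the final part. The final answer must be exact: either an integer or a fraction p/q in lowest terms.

Step 1: remainder = value at the root: -3*(13)^3 + 5*(13)^2 - 6*(13)^1 = (-6591) + (845) + (-78) = -5824; answer -5824
Step 2: B1 = -5824; d = -44; T(2) = 1*(-7) + 3*(-44) = -139; iterating: T(2)=-139, T(3)=-160, T(4)=-577, T(5)=-1057, T(6)=-2788, T(7)=-5959, T(8)=-14323; answer -14323

-14323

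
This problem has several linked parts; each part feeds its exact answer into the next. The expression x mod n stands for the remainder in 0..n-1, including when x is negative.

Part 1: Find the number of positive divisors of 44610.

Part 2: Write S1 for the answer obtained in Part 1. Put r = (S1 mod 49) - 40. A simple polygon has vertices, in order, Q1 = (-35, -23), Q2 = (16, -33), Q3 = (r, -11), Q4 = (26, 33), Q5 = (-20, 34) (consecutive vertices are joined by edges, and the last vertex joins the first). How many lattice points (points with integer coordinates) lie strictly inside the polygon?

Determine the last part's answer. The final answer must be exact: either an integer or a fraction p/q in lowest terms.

Part 1: 44610 = 2 * 3 * 5 * 1487; number of divisors = (1+1) * (1+1) * (1+1) * (1+1) = 16; answer 16
Part 2: S1 = 16; r = -24; cross terms: (-35*-33 - 16*-23)=1523, (16*-11 - -24*-33)=-968, (-24*33 - 26*-11)=-506, (26*34 - -20*33)=1544, (-20*-23 - -35*34)=1650; twice the area = |3243| = 3243; area = 3243/2; boundary points = 1 + 2 + 2 + 1 + 3 = 9; strictly interior points = area - boundary/2 + 1 = 1618; answer 1618

1618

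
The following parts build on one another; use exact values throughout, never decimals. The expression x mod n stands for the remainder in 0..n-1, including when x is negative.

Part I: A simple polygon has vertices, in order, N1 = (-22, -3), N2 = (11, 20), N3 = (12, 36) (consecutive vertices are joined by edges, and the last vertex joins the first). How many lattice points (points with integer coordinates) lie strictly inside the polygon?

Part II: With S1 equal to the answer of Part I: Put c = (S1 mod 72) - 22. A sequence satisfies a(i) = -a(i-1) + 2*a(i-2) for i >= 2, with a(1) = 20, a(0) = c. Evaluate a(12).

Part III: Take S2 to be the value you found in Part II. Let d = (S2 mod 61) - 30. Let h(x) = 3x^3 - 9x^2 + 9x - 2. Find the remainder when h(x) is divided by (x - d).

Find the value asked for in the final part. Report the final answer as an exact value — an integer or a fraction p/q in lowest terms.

65857

Part I: cross terms: (-22*20 - 11*-3)=-407, (11*36 - 12*20)=156, (12*-3 - -22*36)=756; twice the area = |505| = 505; area = 505/2; boundary points = 1 + 1 + 1 = 3; strictly interior points = area - boundary/2 + 1 = 252; answer 252
Part II: S1 = 252; c = 14; a(2) = -1*(20) + 2*(14) = 8; iterating: a(2)=8, a(3)=32, a(4)=-16, a(5)=80, a(6)=-112, a(7)=272, a(8)=-496, a(9)=1040, a(10)=-2032, a(11)=4112, a(12)=-8176; answer -8176
Part III: S2 = -8176; d = 29; remainder = value at the root: 3*(29)^3 - 9*(29)^2 + 9*(29)^1 - 2 = (73167) + (-7569) + (261) + (-2) = 65857; answer 65857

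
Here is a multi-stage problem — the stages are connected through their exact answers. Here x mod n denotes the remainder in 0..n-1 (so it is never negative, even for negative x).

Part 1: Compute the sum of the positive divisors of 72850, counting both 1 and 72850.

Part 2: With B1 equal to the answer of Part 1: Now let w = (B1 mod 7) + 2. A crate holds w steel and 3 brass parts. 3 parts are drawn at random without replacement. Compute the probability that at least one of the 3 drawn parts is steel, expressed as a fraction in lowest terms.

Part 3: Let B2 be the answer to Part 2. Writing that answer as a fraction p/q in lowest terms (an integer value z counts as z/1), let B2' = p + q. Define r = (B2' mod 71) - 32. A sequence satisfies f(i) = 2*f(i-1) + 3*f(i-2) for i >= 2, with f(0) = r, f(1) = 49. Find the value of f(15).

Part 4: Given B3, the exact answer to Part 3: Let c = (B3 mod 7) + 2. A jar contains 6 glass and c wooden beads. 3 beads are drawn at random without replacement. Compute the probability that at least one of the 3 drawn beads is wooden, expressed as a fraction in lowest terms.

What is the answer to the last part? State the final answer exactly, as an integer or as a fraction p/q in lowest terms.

16/21

Part 1: 72850 = 2 * 5^2 * 31 * 47; sigma = (1 + 2) * (1 + 5 + 25) * (1 + 31) * (1 + 47) = 3 * 31 * 32 * 48 = 142848; answer 142848
Part 2: B1 = 142848; w = 8; total draws C(11,3) = 165; complement C(3,3) = 1; favorable 165 - 1 = 164; P = 164/165; answer 164/165
Part 3: B2 = 164/165; threaded value p + q = 329; r = 13; f(2) = 2*(49) + 3*(13) = 137; iterating: f(2)=137, f(3)=421, f(4)=1253, f(5)=3769, f(6)=11297, f(7)=33901, f(8)=101693, f(9)=305089, f(10)=915257, f(11)=2745781, f(12)=8237333, f(13)=24712009, f(14)=74136017, f(15)=222408061; answer 222408061
Part 4: B3 = 222408061; c = 3; total draws C(9,3) = 84; complement C(6,3) = 20; favorable 84 - 20 = 64; P = 16/21; answer 16/21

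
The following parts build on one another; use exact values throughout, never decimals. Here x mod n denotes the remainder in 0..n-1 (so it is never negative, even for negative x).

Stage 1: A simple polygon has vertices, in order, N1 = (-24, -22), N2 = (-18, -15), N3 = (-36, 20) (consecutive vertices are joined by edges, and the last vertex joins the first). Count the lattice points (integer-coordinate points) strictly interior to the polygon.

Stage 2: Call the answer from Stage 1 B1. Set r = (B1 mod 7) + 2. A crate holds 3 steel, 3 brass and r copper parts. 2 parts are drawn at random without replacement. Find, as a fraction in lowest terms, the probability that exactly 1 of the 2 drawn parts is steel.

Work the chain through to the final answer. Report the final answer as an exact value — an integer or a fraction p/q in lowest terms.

Stage 1: cross terms: (-24*-15 - -18*-22)=-36, (-18*20 - -36*-15)=-900, (-36*-22 - -24*20)=1272; twice the area = |336| = 336; area = 168; boundary points = 1 + 1 + 6 = 8; strictly interior points = area - boundary/2 + 1 = 165; answer 165
Stage 2: B1 = 165; r = 6; total draws C(12,2) = 66; favorable C(3,1)*C(9,1) = 27; P = 9/22; answer 9/22

9/22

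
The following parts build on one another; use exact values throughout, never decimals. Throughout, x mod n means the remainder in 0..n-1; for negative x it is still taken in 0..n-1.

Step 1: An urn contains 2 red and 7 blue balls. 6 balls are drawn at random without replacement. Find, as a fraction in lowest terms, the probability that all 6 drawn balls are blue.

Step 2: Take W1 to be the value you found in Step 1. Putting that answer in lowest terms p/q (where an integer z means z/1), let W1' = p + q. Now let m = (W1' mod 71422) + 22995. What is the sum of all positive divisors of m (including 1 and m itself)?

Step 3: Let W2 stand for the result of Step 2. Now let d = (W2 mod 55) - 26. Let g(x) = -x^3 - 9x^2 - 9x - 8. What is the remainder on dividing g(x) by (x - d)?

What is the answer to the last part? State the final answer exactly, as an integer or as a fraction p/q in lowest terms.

Step 1: total draws C(9,6) = 84; favorable C(7,6) = 7; P = 1/12; answer 1/12
Step 2: W1 = 1/12; threaded value p + q = 13; m = 23008; 23008 = 2^5 * 719; sigma = (1 + 2 + 4 + 8 + 16 + 32) * (1 + 719) = 63 * 720 = 45360; answer 45360
Step 3: W2 = 45360; d = 14; remainder = value at the root: -1*(14)^3 - 9*(14)^2 - 9*(14)^1 - 8 = (-2744) + (-1764) + (-126) + (-8) = -4642; answer -4642

-4642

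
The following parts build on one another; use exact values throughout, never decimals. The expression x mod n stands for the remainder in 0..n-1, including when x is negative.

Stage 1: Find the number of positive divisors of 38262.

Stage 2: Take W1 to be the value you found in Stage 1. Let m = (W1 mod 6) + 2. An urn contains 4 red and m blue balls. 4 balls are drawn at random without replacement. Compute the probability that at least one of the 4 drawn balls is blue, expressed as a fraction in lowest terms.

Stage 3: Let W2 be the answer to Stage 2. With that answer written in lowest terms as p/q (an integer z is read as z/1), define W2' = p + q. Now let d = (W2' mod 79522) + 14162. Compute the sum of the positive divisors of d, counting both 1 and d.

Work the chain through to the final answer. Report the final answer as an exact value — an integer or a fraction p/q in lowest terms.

Stage 1: 38262 = 2 * 3 * 7 * 911; number of divisors = (1+1) * (1+1) * (1+1) * (1+1) = 16; answer 16
Stage 2: W1 = 16; m = 6; total draws C(10,4) = 210; complement C(4,4) = 1; favorable 210 - 1 = 209; P = 209/210; answer 209/210
Stage 3: W2 = 209/210; threaded value p + q = 419; d = 14581; 14581 = 7 * 2083; sigma = (1 + 7) * (1 + 2083) = 8 * 2084 = 16672; answer 16672

16672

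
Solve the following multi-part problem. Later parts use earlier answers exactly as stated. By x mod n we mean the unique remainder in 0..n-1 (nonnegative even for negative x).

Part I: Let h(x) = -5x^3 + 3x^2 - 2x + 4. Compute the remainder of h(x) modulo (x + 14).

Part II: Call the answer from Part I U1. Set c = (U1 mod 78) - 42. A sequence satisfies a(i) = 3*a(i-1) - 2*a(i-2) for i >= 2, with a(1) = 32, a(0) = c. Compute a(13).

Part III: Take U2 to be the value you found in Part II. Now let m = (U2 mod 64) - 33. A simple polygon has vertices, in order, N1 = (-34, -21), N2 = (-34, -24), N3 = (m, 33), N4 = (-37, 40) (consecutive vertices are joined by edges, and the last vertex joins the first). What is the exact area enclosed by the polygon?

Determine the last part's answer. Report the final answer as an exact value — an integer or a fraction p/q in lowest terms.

625

Part I: remainder = value at the root: -5*(-14)^3 + 3*(-14)^2 - 2*(-14)^1 + 4 = (13720) + (588) + (28) + (4) = 14340; answer 14340
Part II: U1 = 14340; c = 24; a(2) = 3*(32) - 2*(24) = 48; iterating: a(2)=48, a(3)=80, a(4)=144, a(5)=272, a(6)=528, a(7)=1040, a(8)=2064, a(9)=4112, a(10)=8208, a(11)=16400, a(12)=32784, a(13)=65552; answer 65552
Part III: U2 = 65552; m = -17; cross terms: (-34*-24 - -34*-21)=102, (-34*33 - -17*-24)=-1530, (-17*40 - -37*33)=541, (-37*-21 - -34*40)=2137; twice the area = |1250| = 1250; area = 625; answer 625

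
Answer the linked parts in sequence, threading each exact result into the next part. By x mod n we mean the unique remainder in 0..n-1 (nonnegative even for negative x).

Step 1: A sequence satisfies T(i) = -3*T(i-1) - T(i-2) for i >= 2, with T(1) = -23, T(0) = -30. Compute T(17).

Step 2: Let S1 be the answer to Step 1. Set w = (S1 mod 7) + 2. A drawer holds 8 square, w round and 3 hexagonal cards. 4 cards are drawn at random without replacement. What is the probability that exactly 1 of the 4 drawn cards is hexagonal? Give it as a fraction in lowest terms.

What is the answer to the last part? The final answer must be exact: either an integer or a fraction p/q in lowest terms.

Step 1: T(2) = -3*(-23) - 1*(-30) = 99; iterating: T(2)=99, T(3)=-274, T(4)=723, T(5)=-1895, T(6)=4962, T(7)=-12991, T(8)=34011, T(9)=-89042, T(10)=233115, T(11)=-610303, T(12)=1597794, T(13)=-4183079, T(14)=10951443, T(15)=-28671250, T(16)=75062307, T(17)=-196515671; answer -196515671
Step 2: S1 = -196515671; w = 7; total draws C(18,4) = 3060; favorable C(3,1)*C(15,3) = 1365; P = 91/204; answer 91/204

91/204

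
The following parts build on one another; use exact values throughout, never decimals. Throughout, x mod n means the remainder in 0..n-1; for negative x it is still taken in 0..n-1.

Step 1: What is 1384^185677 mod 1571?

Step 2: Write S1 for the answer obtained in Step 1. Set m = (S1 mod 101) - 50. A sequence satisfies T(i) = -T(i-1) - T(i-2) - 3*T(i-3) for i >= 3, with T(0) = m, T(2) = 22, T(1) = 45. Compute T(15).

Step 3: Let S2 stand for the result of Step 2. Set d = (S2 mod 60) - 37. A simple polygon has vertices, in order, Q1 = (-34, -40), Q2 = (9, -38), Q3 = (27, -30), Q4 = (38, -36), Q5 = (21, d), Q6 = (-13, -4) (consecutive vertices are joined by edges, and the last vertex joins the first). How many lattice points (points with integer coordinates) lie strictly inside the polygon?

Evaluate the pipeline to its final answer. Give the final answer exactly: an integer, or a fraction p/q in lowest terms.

Step 1: squarings mod 1571: 1384^1=1384, 1384^2=407, 1384^4=694, 1384^8=910, 1384^16=183, 1384^32=498, 1384^64=1357, 1384^128=237, 1384^256=1184, 1384^512=524, 1384^1024=1222, 1384^2048=834, 1384^4096=1174, 1384^8192=509, 1384^16384=1437, 1384^32768=675, 1384^65536=35, 1384^131072=1225; 1384^185677 = 1384^1 * 1384^4 * 1384^8 * 1384^64 * 1384^256 * 1384^1024 * 1384^4096 * 1384^16384 * 1384^32768 * 1384^131072 = 280 (mod 1571); answer 280
Step 2: S1 = 280; m = 28; T(3) = -1*(22) - 1*(45) - 3*(28) = -151; iterating: T(3)=-151, T(4)=-6, T(5)=91, T(6)=368, T(7)=-441, T(8)=-200, T(9)=-463, T(10)=1986, T(11)=-923, T(12)=326, T(13)=-5361, T(14)=7804, T(15)=-3421; answer -3421
Step 3: S2 = -3421; d = 22; cross terms: (-34*-38 - 9*-40)=1652, (9*-30 - 27*-38)=756, (27*-36 - 38*-30)=168, (38*22 - 21*-36)=1592, (21*-4 - -13*22)=202, (-13*-40 - -34*-4)=384; twice the area = |4754| = 4754; area = 2377; boundary points = 1 + 2 + 1 + 1 + 2 + 3 = 10; strictly interior points = area - boundary/2 + 1 = 2373; answer 2373

2373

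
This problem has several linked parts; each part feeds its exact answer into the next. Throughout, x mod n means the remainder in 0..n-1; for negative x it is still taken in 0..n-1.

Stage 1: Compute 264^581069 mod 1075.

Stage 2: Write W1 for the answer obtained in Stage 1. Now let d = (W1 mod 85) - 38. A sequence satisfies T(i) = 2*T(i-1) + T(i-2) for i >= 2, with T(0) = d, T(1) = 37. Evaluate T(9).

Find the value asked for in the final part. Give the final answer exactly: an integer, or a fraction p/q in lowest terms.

55213

Stage 1: squarings mod 1075: 264^1=264, 264^2=896, 264^4=866, 264^8=681, 264^16=436, 264^32=896, 264^64=866, 264^128=681, 264^256=436, 264^512=896, 264^1024=866, 264^2048=681, 264^4096=436, 264^8192=896, 264^16384=866, 264^32768=681, 264^65536=436, 264^131072=896, 264^262144=866, 264^524288=681; 264^581069 = 264^1 * 264^4 * 264^8 * 264^64 * 264^128 * 264^256 * 264^1024 * 264^2048 * 264^4096 * 264^16384 * 264^32768 * 264^524288 = 509 (mod 1075); answer 509
Stage 2: W1 = 509; d = 46; T(2) = 2*(37) + 1*(46) = 120; iterating: T(2)=120, T(3)=277, T(4)=674, T(5)=1625, T(6)=3924, T(7)=9473, T(8)=22870, T(9)=55213; answer 55213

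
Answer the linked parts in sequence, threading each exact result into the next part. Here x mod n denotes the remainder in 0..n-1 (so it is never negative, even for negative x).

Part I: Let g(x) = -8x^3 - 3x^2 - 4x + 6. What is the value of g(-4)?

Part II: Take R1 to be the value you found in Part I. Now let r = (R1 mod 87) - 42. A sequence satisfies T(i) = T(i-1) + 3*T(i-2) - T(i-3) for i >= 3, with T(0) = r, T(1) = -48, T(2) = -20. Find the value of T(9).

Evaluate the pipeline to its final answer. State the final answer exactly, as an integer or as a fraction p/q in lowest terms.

-13180

Part I: -8*(-4)^3 - 3*(-4)^2 - 4*(-4)^1 + 6 = (512) + (-48) + (16) + (6) = 486; answer 486
Part II: R1 = 486; r = 9; T(3) = 1*(-20) + 3*(-48) - 1*(9) = -173; iterating: T(3)=-173, T(4)=-185, T(5)=-684, T(6)=-1066, T(7)=-2933, T(8)=-5447, T(9)=-13180; answer -13180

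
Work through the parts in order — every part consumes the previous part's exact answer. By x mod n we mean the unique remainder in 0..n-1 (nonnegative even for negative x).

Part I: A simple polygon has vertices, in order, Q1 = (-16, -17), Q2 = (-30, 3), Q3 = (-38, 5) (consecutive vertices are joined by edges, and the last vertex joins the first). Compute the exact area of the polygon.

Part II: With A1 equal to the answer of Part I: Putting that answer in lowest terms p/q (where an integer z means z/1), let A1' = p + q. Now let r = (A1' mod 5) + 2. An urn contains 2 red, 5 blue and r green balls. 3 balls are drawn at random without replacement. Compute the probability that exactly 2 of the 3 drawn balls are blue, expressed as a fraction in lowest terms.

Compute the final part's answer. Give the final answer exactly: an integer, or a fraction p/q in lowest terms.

Part I: cross terms: (-16*3 - -30*-17)=-558, (-30*5 - -38*3)=-36, (-38*-17 - -16*5)=726; twice the area = |132| = 132; area = 66; answer 66
Part II: A1 = 66; threaded value p + q = 67; r = 4; total draws C(11,3) = 165; favorable C(5,2)*C(6,1) = 60; P = 4/11; answer 4/11

4/11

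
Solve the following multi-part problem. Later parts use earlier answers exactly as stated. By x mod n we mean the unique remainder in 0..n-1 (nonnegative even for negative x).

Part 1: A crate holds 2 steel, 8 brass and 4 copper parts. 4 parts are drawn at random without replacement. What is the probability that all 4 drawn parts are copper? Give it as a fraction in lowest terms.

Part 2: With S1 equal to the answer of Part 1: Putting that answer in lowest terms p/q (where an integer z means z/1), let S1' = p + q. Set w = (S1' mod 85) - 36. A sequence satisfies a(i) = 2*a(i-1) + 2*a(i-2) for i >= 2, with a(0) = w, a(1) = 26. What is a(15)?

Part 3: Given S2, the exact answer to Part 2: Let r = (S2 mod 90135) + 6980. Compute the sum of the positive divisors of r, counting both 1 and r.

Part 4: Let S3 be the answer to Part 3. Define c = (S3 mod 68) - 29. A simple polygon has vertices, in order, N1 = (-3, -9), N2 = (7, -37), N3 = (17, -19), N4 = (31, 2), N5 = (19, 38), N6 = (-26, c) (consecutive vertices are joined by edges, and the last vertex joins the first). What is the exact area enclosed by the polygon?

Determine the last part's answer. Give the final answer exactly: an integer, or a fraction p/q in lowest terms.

3721/2

Part 1: total draws C(14,4) = 1001; favorable C(4,4) = 1; P = 1/1001; answer 1/1001
Part 2: S1 = 1/1001; threaded value p + q = 1002; w = 31; a(2) = 2*(26) + 2*(31) = 114; iterating: a(2)=114, a(3)=280, a(4)=788, a(5)=2136, a(6)=5848, a(7)=15968, a(8)=43632, a(9)=119200, a(10)=325664, a(11)=889728, a(12)=2430784, a(13)=6641024, a(14)=18143616, a(15)=49569280; answer 49569280
Part 3: S2 = 49569280; r = 92145; 92145 = 3 * 5 * 6143; sigma = (1 + 3) * (1 + 5) * (1 + 6143) = 4 * 6 * 6144 = 147456; answer 147456
Part 4: S3 = 147456; c = 3; cross terms: (-3*-37 - 7*-9)=174, (7*-19 - 17*-37)=496, (17*2 - 31*-19)=623, (31*38 - 19*2)=1140, (19*3 - -26*38)=1045, (-26*-9 - -3*3)=243; twice the area = |3721| = 3721; area = 3721/2; answer 3721/2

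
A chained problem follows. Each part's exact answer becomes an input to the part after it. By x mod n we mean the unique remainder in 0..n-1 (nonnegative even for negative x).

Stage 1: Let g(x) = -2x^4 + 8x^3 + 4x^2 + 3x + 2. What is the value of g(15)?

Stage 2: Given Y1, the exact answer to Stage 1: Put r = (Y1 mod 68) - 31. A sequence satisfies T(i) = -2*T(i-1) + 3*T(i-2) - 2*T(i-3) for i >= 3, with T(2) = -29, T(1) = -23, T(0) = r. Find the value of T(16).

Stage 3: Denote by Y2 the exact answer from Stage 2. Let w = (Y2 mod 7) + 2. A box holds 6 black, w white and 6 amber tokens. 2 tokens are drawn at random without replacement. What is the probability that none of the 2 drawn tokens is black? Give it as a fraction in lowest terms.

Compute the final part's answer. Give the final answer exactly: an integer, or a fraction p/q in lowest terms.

55/136

Stage 1: -2*(15)^4 + 8*(15)^3 + 4*(15)^2 + 3*(15)^1 + 2 = (-101250) + (27000) + (900) + (45) + (2) = -73303; answer -73303
Stage 2: Y1 = -73303; r = -30; T(3) = -2*(-29) + 3*(-23) - 2*(-30) = 49; iterating: T(3)=49, T(4)=-139, T(5)=483, T(6)=-1481, T(7)=4689, T(8)=-14787, T(9)=46603, T(10)=-146945, T(11)=463273, T(12)=-1460587, T(13)=4604883, T(14)=-14518073, T(15)=45771969, T(16)=-144307923; answer -144307923
Stage 3: Y2 = -144307923; w = 5; total draws C(17,2) = 136; favorable C(11,2) = 55; P = 55/136; answer 55/136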